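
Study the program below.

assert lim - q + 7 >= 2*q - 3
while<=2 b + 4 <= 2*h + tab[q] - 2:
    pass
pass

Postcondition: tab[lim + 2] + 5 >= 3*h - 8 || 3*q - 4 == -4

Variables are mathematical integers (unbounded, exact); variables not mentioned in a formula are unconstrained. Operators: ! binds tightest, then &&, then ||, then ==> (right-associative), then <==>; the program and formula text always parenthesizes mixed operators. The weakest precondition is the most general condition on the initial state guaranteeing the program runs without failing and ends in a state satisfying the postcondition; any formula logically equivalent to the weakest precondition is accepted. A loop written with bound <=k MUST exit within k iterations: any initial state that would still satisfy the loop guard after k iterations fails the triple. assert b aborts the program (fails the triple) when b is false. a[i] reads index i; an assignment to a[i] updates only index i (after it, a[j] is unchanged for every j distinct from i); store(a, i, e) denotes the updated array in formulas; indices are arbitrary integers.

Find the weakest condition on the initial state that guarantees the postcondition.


Working backward. After the program, the postcondition tab[lim + 2] + 5 >= 3*h - 8 || 3*q - 4 == -4 must hold; in canonical form it is tab[lim + 2] >= 3*h - 13 || 3*q == 0.
Before skip: tab[lim + 2] >= 3*h - 13 || 3*q == 0
Before the loop (bound <=2), unroll the exhaustion recursion (WP_0 = exit-now case; WP_j = one more guarded iteration, up to j = 2):
  WP_0: (!(b <= tab[q] + 2*h - 6)) && (tab[lim + 2] >= 3*h - 13 || 3*q == 0)
  WP_1: (b <= tab[q] + 2*h - 6 ==> ((!(b <= tab[q] + 2*h - 6)) && (tab[lim + 2] >= 3*h - 13 || 3*q == 0))) && ((!(b <= tab[q] + 2*h - 6)) ==> (tab[lim + 2] >= 3*h - 13 || 3*q == 0))
  WP_2: (b <= tab[q] + 2*h - 6 ==> ((b <= tab[q] + 2*h - 6 ==> ((!(b <= tab[q] + 2*h - 6)) && (tab[lim + 2] >= 3*h - 13 || 3*q == 0))) && ((!(b <= tab[q] + 2*h - 6)) ==> (tab[lim + 2] >= 3*h - 13 || 3*q == 0)))) && ((!(b <= tab[q] + 2*h - 6)) ==> (tab[lim + 2] >= 3*h - 13 || 3*q == 0))
So before the loop: (b <= tab[q] + 2*h - 6 ==> ((b <= tab[q] + 2*h - 6 ==> ((!(b <= tab[q] + 2*h - 6)) && (tab[lim + 2] >= 3*h - 13 || 3*q == 0))) && ((!(b <= tab[q] + 2*h - 6)) ==> (tab[lim + 2] >= 3*h - 13 || 3*q == 0)))) && ((!(b <= tab[q] + 2*h - 6)) ==> (tab[lim + 2] >= 3*h - 13 || 3*q == 0))
Before assert lim - q + 7 >= 2*q - 3: lim >= 3*q - 10 && (b <= tab[q] + 2*h - 6 ==> ((b <= tab[q] + 2*h - 6 ==> ((!(b <= tab[q] + 2*h - 6)) && (tab[lim + 2] >= 3*h - 13 || 3*q == 0))) && ((!(b <= tab[q] + 2*h - 6)) ==> (tab[lim + 2] >= 3*h - 13 || 3*q == 0)))) && ((!(b <= tab[q] + 2*h - 6)) ==> (tab[lim + 2] >= 3*h - 13 || 3*q == 0))
Answer: WP = lim >= 3*q - 10 && (b <= tab[q] + 2*h - 6 ==> ((b <= tab[q] + 2*h - 6 ==> ((!(b <= tab[q] + 2*h - 6)) && (tab[lim + 2] >= 3*h - 13 || 3*q == 0))) && ((!(b <= tab[q] + 2*h - 6)) ==> (tab[lim + 2] >= 3*h - 13 || 3*q == 0)))) && ((!(b <= tab[q] + 2*h - 6)) ==> (tab[lim + 2] >= 3*h - 13 || 3*q == 0))


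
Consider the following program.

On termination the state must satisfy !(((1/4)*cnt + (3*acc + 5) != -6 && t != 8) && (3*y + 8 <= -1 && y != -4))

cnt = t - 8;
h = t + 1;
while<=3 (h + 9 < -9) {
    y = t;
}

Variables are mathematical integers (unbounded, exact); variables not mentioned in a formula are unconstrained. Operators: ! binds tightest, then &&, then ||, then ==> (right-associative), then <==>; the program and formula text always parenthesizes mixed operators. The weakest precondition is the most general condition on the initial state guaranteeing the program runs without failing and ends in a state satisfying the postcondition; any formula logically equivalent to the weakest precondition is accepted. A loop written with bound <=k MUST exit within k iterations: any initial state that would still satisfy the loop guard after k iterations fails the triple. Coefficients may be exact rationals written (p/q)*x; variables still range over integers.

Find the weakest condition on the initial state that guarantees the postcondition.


Working backward. After the program, the postcondition !(((1/4)*cnt + (3*acc + 5) != -6 && t != 8) && (3*y + 8 <= -1 && y != -4)) must hold; in canonical form it is !(3*acc + (1/4)*cnt != -11 && t != 8 && 3*y <= -9 && y != -4).
Before the loop (bound <=3), unroll the exhaustion recursion (WP_0 = exit-now case; WP_j = one more guarded iteration, up to j = 3):
  WP_0: (!(h < -18)) && (!(3*acc + (1/4)*cnt != -11 && t != 8 && 3*y <= -9 && y != -4))
  WP_1: (h < -18 ==> ((!(h < -18)) && (!(3*acc + (1/4)*cnt != -11 && t != 8 && 3*t <= -9 && t != -4)))) && ((!(h < -18)) ==> (!(3*acc + (1/4)*cnt != -11 && t != 8 && 3*y <= -9 && y != -4)))
  WP_2: (h < -18 ==> ((h < -18 ==> ((!(h < -18)) && (!(3*acc + (1/4)*cnt != -11 && t != 8 && 3*t <= -9 && t != -4)))) && ((!(h < -18)) ==> (!(3*acc + (1/4)*cnt != -11 && t != 8 && 3*t <= -9 && t != -4))))) && ((!(h < -18)) ==> (!(3*acc + (1/4)*cnt != -11 && t != 8 && 3*y <= -9 && y != -4)))
  WP_3: (h < -18 ==> ((h < -18 ==> ((h < -18 ==> ((!(h < -18)) && (!(3*acc + (1/4)*cnt != -11 && t != 8 && 3*t <= -9 && t != -4)))) && ((!(h < -18)) ==> (!(3*acc + (1/4)*cnt != -11 && t != 8 && 3*t <= -9 && t != -4))))) && ((!(h < -18)) ==> (!(3*acc + (1/4)*cnt != -11 && t != 8 && 3*t <= -9 && t != -4))))) && ((!(h < -18)) ==> (!(3*acc + (1/4)*cnt != -11 && t != 8 && 3*y <= -9 && y != -4)))
So before the loop: (h < -18 ==> ((h < -18 ==> ((h < -18 ==> ((!(h < -18)) && (!(3*acc + (1/4)*cnt != -11 && t != 8 && 3*t <= -9 && t != -4)))) && ((!(h < -18)) ==> (!(3*acc + (1/4)*cnt != -11 && t != 8 && 3*t <= -9 && t != -4))))) && ((!(h < -18)) ==> (!(3*acc + (1/4)*cnt != -11 && t != 8 && 3*t <= -9 && t != -4))))) && ((!(h < -18)) ==> (!(3*acc + (1/4)*cnt != -11 && t != 8 && 3*y <= -9 && y != -4)))
Before h := t + 1: (t < -19 ==> ((t < -19 ==> ((t < -19 ==> ((!(t < -19)) && (!(3*acc + (1/4)*cnt != -11 && t != 8 && 3*t <= -9 && t != -4)))) && ((!(t < -19)) ==> (!(3*acc + (1/4)*cnt != -11 && t != 8 && 3*t <= -9 && t != -4))))) && ((!(t < -19)) ==> (!(3*acc + (1/4)*cnt != -11 && t != 8 && 3*t <= -9 && t != -4))))) && ((!(t < -19)) ==> (!(3*acc + (1/4)*cnt != -11 && t != 8 && 3*y <= -9 && y != -4)))
Before cnt := t - 8: (t < -19 ==> ((t < -19 ==> ((t < -19 ==> ((!(t < -19)) && (!(3*acc + (1/4)*t != -9 && t != 8 && 3*t <= -9 && t != -4)))) && ((!(t < -19)) ==> (!(3*acc + (1/4)*t != -9 && t != 8 && 3*t <= -9 && t != -4))))) && ((!(t < -19)) ==> (!(3*acc + (1/4)*t != -9 && t != 8 && 3*t <= -9 && t != -4))))) && ((!(t < -19)) ==> (!(3*acc + (1/4)*t != -9 && t != 8 && 3*y <= -9 && y != -4)))
Answer: WP = (t < -19 ==> ((t < -19 ==> ((t < -19 ==> ((!(t < -19)) && (!(3*acc + (1/4)*t != -9 && t != 8 && 3*t <= -9 && t != -4)))) && ((!(t < -19)) ==> (!(3*acc + (1/4)*t != -9 && t != 8 && 3*t <= -9 && t != -4))))) && ((!(t < -19)) ==> (!(3*acc + (1/4)*t != -9 && t != 8 && 3*t <= -9 && t != -4))))) && ((!(t < -19)) ==> (!(3*acc + (1/4)*t != -9 && t != 8 && 3*y <= -9 && y != -4)))


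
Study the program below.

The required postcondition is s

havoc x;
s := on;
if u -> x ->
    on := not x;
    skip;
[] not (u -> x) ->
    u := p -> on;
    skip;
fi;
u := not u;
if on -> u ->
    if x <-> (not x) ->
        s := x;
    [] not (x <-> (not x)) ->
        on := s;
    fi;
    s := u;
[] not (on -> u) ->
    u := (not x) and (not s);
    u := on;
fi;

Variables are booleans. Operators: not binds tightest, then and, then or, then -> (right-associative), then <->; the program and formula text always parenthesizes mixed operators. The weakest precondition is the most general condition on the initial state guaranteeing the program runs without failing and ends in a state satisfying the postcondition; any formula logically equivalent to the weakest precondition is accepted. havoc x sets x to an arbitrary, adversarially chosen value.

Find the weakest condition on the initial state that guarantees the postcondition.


Working backward. After the program, s must hold.
Then branch requires ((x <-> (not x)) -> u) and ((not (x <-> (not x))) -> u); else branch requires s.
Before the if: ((on -> u) -> (((x <-> (not x)) -> u) and ((not (x <-> (not x))) -> u))) and ((not (on -> u)) -> s)
Before u := not u: ((on -> (not u)) -> (((x <-> (not x)) -> (not u)) and ((not (x <-> (not x))) -> (not u)))) and ((not (on -> (not u))) -> s)
Then branch requires (((not x) -> (not u)) -> (((x <-> (not x)) -> (not u)) and ((not (x <-> (not x))) -> (not u)))) and ((not ((not x) -> (not u))) -> s); else branch requires ((on -> (not (p -> on))) -> (((x <-> (not x)) -> (not (p -> on))) and ((not (x <-> (not x))) -> (not (p -> on))))) and ((not (on -> (not (p -> on)))) -> s).
Before the if: ((u -> x) -> ((((not x) -> (not u)) -> (((x <-> (not x)) -> (not u)) and ((not (x <-> (not x))) -> (not u)))) and ((not ((not x) -> (not u))) -> s))) and ((not (u -> x)) -> (((on -> (not (p -> on))) -> (((x <-> (not x)) -> (not (p -> on))) and ((not (x <-> (not x))) -> (not (p -> on))))) and ((not (on -> (not (p -> on)))) -> s)))
Before s := on: ((u -> x) -> ((((not x) -> (not u)) -> (((x <-> (not x)) -> (not u)) and ((not (x <-> (not x))) -> (not u)))) and ((not ((not x) -> (not u))) -> on))) and ((not (u -> x)) -> (((on -> (not (p -> on))) -> (((x <-> (not x)) -> (not (p -> on))) and ((not (x <-> (not x))) -> (not (p -> on))))) and ((not (on -> (not (p -> on)))) -> on)))
Before havoc x: (not u) and ((not u) -> (u -> on)) and (u -> (((on -> (not (p -> on))) -> (not (p -> on))) and ((not (on -> (not (p -> on)))) -> on)))
Answer: WP = (not u) and ((not u) -> (u -> on)) and (u -> (((on -> (not (p -> on))) -> (not (p -> on))) and ((not (on -> (not (p -> on)))) -> on)))


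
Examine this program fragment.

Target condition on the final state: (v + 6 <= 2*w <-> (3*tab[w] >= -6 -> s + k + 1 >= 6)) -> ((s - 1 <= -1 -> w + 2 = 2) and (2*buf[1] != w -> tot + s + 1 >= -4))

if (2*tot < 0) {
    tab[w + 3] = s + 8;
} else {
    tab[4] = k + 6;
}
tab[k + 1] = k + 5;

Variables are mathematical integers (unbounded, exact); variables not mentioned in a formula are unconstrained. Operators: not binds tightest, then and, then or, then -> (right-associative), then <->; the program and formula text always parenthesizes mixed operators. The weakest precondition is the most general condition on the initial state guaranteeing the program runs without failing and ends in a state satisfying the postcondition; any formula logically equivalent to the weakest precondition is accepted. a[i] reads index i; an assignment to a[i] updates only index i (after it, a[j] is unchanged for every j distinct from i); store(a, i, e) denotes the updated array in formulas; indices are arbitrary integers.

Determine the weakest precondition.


Working backward. After the program, the postcondition (v + 6 <= 2*w <-> (3*tab[w] >= -6 -> s + k + 1 >= 6)) -> ((s - 1 <= -1 -> w + 2 = 2) and (2*buf[1] != w -> tot + s + 1 >= -4)) must hold; in canonical form it is (v <= 2*w - 6 <-> (3*tab[w] >= -6 -> k + s >= 5)) -> ((s <= 0 -> w = 0) and (2*buf[1] != w -> s + tot >= -5)).
Before tab[k + 1] := k + 5: (v <= 2*w - 6 <-> (3*store(tab, k + 1, k + 5)[w] >= -6 -> k + s >= 5)) -> ((s <= 0 -> w = 0) and (2*buf[1] != w -> s + tot >= -5))
Then branch requires (v <= 2*w - 6 <-> (3*store(store(tab, w + 3, s + 8), k + 1, k + 5)[w] >= -6 -> k + s >= 5)) -> ((s <= 0 -> w = 0) and (2*buf[1] != w -> s + tot >= -5)); else branch requires (v <= 2*w - 6 <-> (3*store(store(tab, 4, k + 6), k + 1, k + 5)[w] >= -6 -> k + s >= 5)) -> ((s <= 0 -> w = 0) and (2*buf[1] != w -> s + tot >= -5)).
Before the if: (2*tot < 0 -> ((v <= 2*w - 6 <-> (3*store(store(tab, w + 3, s + 8), k + 1, k + 5)[w] >= -6 -> k + s >= 5)) -> ((s <= 0 -> w = 0) and (2*buf[1] != w -> s + tot >= -5)))) and ((not (2*tot < 0)) -> ((v <= 2*w - 6 <-> (3*store(store(tab, 4, k + 6), k + 1, k + 5)[w] >= -6 -> k + s >= 5)) -> ((s <= 0 -> w = 0) and (2*buf[1] != w -> s + tot >= -5))))
Answer: WP = (2*tot < 0 -> ((v <= 2*w - 6 <-> (3*store(store(tab, w + 3, s + 8), k + 1, k + 5)[w] >= -6 -> k + s >= 5)) -> ((s <= 0 -> w = 0) and (2*buf[1] != w -> s + tot >= -5)))) and ((not (2*tot < 0)) -> ((v <= 2*w - 6 <-> (3*store(store(tab, 4, k + 6), k + 1, k + 5)[w] >= -6 -> k + s >= 5)) -> ((s <= 0 -> w = 0) and (2*buf[1] != w -> s + tot >= -5))))


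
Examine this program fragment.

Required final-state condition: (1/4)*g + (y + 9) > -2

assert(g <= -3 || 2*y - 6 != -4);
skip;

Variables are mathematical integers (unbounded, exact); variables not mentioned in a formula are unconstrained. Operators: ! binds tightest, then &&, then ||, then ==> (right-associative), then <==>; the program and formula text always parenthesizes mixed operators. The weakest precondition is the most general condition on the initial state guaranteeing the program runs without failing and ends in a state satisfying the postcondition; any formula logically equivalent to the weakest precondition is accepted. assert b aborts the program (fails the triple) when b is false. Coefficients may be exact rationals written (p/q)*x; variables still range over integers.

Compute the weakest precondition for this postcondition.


Working backward. After the program, the postcondition (1/4)*g + (y + 9) > -2 must hold; in canonical form it is (1/4)*g + y > -11.
Before skip: (1/4)*g + y > -11
Before assert g <= -3 || 2*y - 6 != -4: (g <= -3 || 2*y != 2) && (1/4)*g + y > -11
Answer: WP = (g <= -3 || 2*y != 2) && (1/4)*g + y > -11


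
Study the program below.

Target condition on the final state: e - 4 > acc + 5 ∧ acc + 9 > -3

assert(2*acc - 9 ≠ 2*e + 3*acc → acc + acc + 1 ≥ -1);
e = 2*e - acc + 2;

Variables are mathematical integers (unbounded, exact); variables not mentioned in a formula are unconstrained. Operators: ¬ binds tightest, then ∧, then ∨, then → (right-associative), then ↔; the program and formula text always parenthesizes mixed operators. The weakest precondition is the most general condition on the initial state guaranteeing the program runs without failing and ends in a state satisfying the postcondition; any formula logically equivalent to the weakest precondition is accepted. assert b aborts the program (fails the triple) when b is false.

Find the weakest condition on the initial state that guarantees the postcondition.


Working backward. After the program, the postcondition e - 4 > acc + 5 ∧ acc + 9 > -3 must hold; in canonical form it is e > acc + 9 ∧ acc > -12.
Before e := 2*e - acc + 2: 2*e > 2*acc + 7 ∧ acc > -12
Before assert 2*acc - 9 ≠ 2*e + 3*acc → acc + acc + 1 ≥ -1: (acc + 2*e ≠ -9 → 2*acc ≥ -2) ∧ 2*e > 2*acc + 7 ∧ acc > -12
Answer: WP = (acc + 2*e ≠ -9 → 2*acc ≥ -2) ∧ 2*e > 2*acc + 7 ∧ acc > -12


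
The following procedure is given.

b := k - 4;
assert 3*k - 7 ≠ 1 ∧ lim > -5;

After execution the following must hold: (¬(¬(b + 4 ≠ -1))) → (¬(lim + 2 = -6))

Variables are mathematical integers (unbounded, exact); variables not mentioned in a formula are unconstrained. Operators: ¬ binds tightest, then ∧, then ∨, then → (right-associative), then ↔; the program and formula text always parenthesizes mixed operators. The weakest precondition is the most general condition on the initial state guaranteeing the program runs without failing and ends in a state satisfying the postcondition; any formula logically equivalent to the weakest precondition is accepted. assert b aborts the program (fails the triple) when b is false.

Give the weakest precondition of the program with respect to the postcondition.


Working backward. After the program, the postcondition (¬(¬(b + 4 ≠ -1))) → (¬(lim + 2 = -6)) must hold; in canonical form it is b ≠ -5 → (¬(lim = -8)).
Before assert 3*k - 7 ≠ 1 ∧ lim > -5: 3*k ≠ 8 ∧ lim > -5 ∧ (b ≠ -5 → (¬(lim = -8)))
Before b := k - 4: 3*k ≠ 8 ∧ lim > -5 ∧ (k ≠ -1 → (¬(lim = -8)))
Answer: WP = 3*k ≠ 8 ∧ lim > -5 ∧ (k ≠ -1 → (¬(lim = -8)))


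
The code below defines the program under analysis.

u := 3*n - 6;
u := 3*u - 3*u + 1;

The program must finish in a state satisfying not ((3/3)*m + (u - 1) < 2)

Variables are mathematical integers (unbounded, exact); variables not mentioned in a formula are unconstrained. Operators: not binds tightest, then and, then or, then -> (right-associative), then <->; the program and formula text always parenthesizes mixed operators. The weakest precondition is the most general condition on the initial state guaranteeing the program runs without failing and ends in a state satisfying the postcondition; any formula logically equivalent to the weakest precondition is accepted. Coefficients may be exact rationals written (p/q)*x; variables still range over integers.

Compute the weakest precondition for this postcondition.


Working backward. After the program, the postcondition not ((3/3)*m + (u - 1) < 2) must hold; in canonical form it is not (m + u < 3).
Before u := 3*u - 3*u + 1: not (m < 2)
Before u := 3*n - 6: not (m < 2)
Answer: WP = not (m < 2)


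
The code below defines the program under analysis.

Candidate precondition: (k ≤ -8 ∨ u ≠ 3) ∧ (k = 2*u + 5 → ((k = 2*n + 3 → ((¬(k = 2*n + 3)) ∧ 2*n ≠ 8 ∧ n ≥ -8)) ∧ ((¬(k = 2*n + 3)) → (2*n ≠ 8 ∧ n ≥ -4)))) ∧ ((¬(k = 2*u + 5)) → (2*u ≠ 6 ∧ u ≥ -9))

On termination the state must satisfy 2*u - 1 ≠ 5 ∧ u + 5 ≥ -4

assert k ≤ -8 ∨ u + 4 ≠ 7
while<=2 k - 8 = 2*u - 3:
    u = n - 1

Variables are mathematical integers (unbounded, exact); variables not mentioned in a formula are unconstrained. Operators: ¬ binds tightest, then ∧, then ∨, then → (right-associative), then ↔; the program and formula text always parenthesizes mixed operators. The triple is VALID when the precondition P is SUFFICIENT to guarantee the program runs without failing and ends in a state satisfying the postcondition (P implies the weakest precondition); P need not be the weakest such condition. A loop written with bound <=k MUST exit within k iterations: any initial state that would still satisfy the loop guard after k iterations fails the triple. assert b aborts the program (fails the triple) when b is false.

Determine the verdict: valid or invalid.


Working backward. After the program, the postcondition 2*u - 1 ≠ 5 ∧ u + 5 ≥ -4 must hold; in canonical form it is 2*u ≠ 6 ∧ u ≥ -9.
Before the loop (bound <=2), unroll the exhaustion recursion (WP_0 = exit-now case; WP_j = one more guarded iteration, up to j = 2):
  WP_0: (¬(k = 2*u + 5)) ∧ 2*u ≠ 6 ∧ u ≥ -9
  WP_1: (k = 2*u + 5 → ((¬(k = 2*n + 3)) ∧ 2*n ≠ 8 ∧ n ≥ -8)) ∧ ((¬(k = 2*u + 5)) → (2*u ≠ 6 ∧ u ≥ -9))
  WP_2: (k = 2*u + 5 → ((k = 2*n + 3 → ((¬(k = 2*n + 3)) ∧ 2*n ≠ 8 ∧ n ≥ -8)) ∧ ((¬(k = 2*n + 3)) → (2*n ≠ 8 ∧ n ≥ -8)))) ∧ ((¬(k = 2*u + 5)) → (2*u ≠ 6 ∧ u ≥ -9))
So before the loop: (k = 2*u + 5 → ((k = 2*n + 3 → ((¬(k = 2*n + 3)) ∧ 2*n ≠ 8 ∧ n ≥ -8)) ∧ ((¬(k = 2*n + 3)) → (2*n ≠ 8 ∧ n ≥ -8)))) ∧ ((¬(k = 2*u + 5)) → (2*u ≠ 6 ∧ u ≥ -9))
Before assert k ≤ -8 ∨ u + 4 ≠ 7: (k ≤ -8 ∨ u ≠ 3) ∧ (k = 2*u + 5 → ((k = 2*n + 3 → ((¬(k = 2*n + 3)) ∧ 2*n ≠ 8 ∧ n ≥ -8)) ∧ ((¬(k = 2*n + 3)) → (2*n ≠ 8 ∧ n ≥ -8)))) ∧ ((¬(k = 2*u + 5)) → (2*u ≠ 6 ∧ u ≥ -9))
The weakest precondition is (k ≤ -8 ∨ u ≠ 3) ∧ (k = 2*u + 5 → ((k = 2*n + 3 → ((¬(k = 2*n + 3)) ∧ 2*n ≠ 8 ∧ n ≥ -8)) ∧ ((¬(k = 2*n + 3)) → (2*n ≠ 8 ∧ n ≥ -8)))) ∧ ((¬(k = 2*u + 5)) → (2*u ≠ 6 ∧ u ≥ -9)).
Check whether (k ≤ -8 ∨ u ≠ 3) ∧ (k = 2*u + 5 → ((k = 2*n + 3 → ((¬(k = 2*n + 3)) ∧ 2*n ≠ 8 ∧ n ≥ -8)) ∧ ((¬(k = 2*n + 3)) → (2*n ≠ 8 ∧ n ≥ -4)))) ∧ ((¬(k = 2*u + 5)) → (2*u ≠ 6 ∧ u ≥ -9)) implies it.
Every state satisfying the precondition satisfies the weakest precondition: the implication holds.
Answer: valid


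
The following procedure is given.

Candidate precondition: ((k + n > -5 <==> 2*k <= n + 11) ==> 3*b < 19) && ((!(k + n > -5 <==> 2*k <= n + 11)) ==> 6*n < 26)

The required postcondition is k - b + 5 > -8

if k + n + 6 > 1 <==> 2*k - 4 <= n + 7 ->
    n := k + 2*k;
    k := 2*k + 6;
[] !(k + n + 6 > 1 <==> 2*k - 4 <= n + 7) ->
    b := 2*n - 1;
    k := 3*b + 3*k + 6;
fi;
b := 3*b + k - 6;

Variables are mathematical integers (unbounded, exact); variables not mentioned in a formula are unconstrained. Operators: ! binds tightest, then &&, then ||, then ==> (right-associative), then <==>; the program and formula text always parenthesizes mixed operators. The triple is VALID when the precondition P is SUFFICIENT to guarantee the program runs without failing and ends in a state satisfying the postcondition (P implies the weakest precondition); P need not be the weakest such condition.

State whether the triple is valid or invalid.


Working backward. After the program, the postcondition k - b + 5 > -8 must hold; in canonical form it is k > b - 13.
Before b := 3*b + k - 6: 3*b < 19
Then branch requires 3*b < 19; else branch requires 6*n < 22.
Before the if: ((k + n > -5 <==> 2*k <= n + 11) ==> 3*b < 19) && ((!(k + n > -5 <==> 2*k <= n + 11)) ==> 6*n < 22)
The weakest precondition is ((k + n > -5 <==> 2*k <= n + 11) ==> 3*b < 19) && ((!(k + n > -5 <==> 2*k <= n + 11)) ==> 6*n < 22).
Check whether ((k + n > -5 <==> 2*k <= n + 11) ==> 3*b < 19) && ((!(k + n > -5 <==> 2*k <= n + 11)) ==> 6*n < 26) implies it.
Countermodel: at the initial state b = 0, k = 8, n = 4, the precondition holds but the weakest precondition fails.
Answer: invalid


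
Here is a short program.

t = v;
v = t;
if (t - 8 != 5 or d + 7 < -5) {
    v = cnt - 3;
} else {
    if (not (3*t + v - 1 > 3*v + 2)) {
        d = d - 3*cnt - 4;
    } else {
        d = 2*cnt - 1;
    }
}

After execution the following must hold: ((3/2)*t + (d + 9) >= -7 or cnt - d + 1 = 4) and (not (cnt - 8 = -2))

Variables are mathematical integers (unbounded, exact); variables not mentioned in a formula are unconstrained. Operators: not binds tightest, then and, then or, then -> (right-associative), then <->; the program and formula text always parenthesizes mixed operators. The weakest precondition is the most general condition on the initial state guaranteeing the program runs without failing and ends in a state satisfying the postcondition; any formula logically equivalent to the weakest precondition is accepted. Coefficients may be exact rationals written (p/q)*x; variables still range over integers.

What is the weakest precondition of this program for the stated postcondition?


Working backward. After the program, the postcondition ((3/2)*t + (d + 9) >= -7 or cnt - d + 1 = 4) and (not (cnt - 8 = -2)) must hold; in canonical form it is (d + (3/2)*t >= -16 or cnt = d + 3) and (not (cnt = 6)).
Then branch requires (d + (3/2)*t >= -16 or cnt = d + 3) and (not (cnt = 6)); else branch requires ((not (3*t > 2*v + 3)) -> ((d + (3/2)*t >= 3*cnt - 12 or 4*cnt = d - 1) and (not (cnt = 6)))) and (3*t > 2*v + 3 -> ((2*cnt + (3/2)*t >= -15 or cnt = -2) and (not (cnt = 6)))).
Before the if: ((t != 13 or d < -12) -> ((d + (3/2)*t >= -16 or cnt = d + 3) and (not (cnt = 6)))) and ((not (t != 13 or d < -12)) -> (((not (3*t > 2*v + 3)) -> ((d + (3/2)*t >= 3*cnt - 12 or 4*cnt = d - 1) and (not (cnt = 6)))) and (3*t > 2*v + 3 -> ((2*cnt + (3/2)*t >= -15 or cnt = -2) and (not (cnt = 6))))))
Before v := t: ((t != 13 or d < -12) -> ((d + (3/2)*t >= -16 or cnt = d + 3) and (not (cnt = 6)))) and ((not (t != 13 or d < -12)) -> (((not (t > 3)) -> ((d + (3/2)*t >= 3*cnt - 12 or 4*cnt = d - 1) and (not (cnt = 6)))) and (t > 3 -> ((2*cnt + (3/2)*t >= -15 or cnt = -2) and (not (cnt = 6))))))
Before t := v: ((v != 13 or d < -12) -> ((d + (3/2)*v >= -16 or cnt = d + 3) and (not (cnt = 6)))) and ((not (v != 13 or d < -12)) -> (((not (v > 3)) -> ((d + (3/2)*v >= 3*cnt - 12 or 4*cnt = d - 1) and (not (cnt = 6)))) and (v > 3 -> ((2*cnt + (3/2)*v >= -15 or cnt = -2) and (not (cnt = 6))))))
Answer: WP = ((v != 13 or d < -12) -> ((d + (3/2)*v >= -16 or cnt = d + 3) and (not (cnt = 6)))) and ((not (v != 13 or d < -12)) -> (((not (v > 3)) -> ((d + (3/2)*v >= 3*cnt - 12 or 4*cnt = d - 1) and (not (cnt = 6)))) and (v > 3 -> ((2*cnt + (3/2)*v >= -15 or cnt = -2) and (not (cnt = 6))))))


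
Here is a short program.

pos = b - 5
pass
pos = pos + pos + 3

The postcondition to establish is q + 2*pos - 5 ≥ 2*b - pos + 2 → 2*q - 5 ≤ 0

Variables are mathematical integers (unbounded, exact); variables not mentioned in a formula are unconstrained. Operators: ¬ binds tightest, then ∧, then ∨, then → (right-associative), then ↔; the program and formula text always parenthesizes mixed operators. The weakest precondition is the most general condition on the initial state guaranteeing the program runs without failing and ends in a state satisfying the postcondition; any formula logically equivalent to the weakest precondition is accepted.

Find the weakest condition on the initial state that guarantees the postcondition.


Working backward. After the program, the postcondition q + 2*pos - 5 ≥ 2*b - pos + 2 → 2*q - 5 ≤ 0 must hold; in canonical form it is 3*pos + q ≥ 2*b + 7 → 2*q ≤ 5.
Before pos := pos + pos + 3: 6*pos + q ≥ 2*b - 2 → 2*q ≤ 5
Before skip: 6*pos + q ≥ 2*b - 2 → 2*q ≤ 5
Before pos := b - 5: 4*b + q ≥ 28 → 2*q ≤ 5
Answer: WP = 4*b + q ≥ 28 → 2*q ≤ 5


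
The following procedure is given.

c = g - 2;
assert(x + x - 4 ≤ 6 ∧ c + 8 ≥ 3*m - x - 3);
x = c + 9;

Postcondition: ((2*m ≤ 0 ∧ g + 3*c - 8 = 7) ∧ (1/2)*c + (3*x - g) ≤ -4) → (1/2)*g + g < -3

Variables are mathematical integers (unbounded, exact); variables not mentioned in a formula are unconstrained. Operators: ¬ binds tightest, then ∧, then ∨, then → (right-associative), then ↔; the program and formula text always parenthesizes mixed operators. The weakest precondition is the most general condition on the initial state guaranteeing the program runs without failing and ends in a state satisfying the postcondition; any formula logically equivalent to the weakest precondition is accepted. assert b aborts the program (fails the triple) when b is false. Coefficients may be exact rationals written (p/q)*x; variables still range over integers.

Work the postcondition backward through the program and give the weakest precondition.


Working backward. After the program, the postcondition ((2*m ≤ 0 ∧ g + 3*c - 8 = 7) ∧ (1/2)*c + (3*x - g) ≤ -4) → (1/2)*g + g < -3 must hold; in canonical form it is (2*m ≤ 0 ∧ 3*c + g = 15 ∧ (1/2)*c + 3*x ≤ g - 4) → (3/2)*g < -3.
Before x := c + 9: (2*m ≤ 0 ∧ 3*c + g = 15 ∧ (7/2)*c ≤ g - 31) → (3/2)*g < -3
Before assert x + x - 4 ≤ 6 ∧ c + 8 ≥ 3*m - x - 3: 2*x ≤ 10 ∧ c + x ≥ 3*m - 11 ∧ ((2*m ≤ 0 ∧ 3*c + g = 15 ∧ (7/2)*c ≤ g - 31) → (3/2)*g < -3)
Before c := g - 2: 2*x ≤ 10 ∧ g + x ≥ 3*m - 9 ∧ ((2*m ≤ 0 ∧ 4*g = 21 ∧ (5/2)*g ≤ -24) → (3/2)*g < -3)
Answer: WP = 2*x ≤ 10 ∧ g + x ≥ 3*m - 9 ∧ ((2*m ≤ 0 ∧ 4*g = 21 ∧ (5/2)*g ≤ -24) → (3/2)*g < -3)


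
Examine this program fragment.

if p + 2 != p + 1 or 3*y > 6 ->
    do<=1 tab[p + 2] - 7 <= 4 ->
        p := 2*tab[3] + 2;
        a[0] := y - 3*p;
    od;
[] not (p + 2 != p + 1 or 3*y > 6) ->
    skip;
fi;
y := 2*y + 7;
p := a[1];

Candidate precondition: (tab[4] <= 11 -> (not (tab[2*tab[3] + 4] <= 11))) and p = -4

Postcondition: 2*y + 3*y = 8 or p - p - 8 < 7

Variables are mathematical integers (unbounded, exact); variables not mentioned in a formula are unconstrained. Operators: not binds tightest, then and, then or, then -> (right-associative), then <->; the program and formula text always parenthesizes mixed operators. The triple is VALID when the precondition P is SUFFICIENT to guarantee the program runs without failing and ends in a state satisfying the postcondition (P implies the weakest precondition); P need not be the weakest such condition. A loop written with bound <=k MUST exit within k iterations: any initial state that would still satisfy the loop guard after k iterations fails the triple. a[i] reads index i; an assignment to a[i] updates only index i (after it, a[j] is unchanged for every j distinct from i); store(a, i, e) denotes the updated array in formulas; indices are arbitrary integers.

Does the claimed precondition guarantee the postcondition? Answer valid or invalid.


Working backward. After the program, the postcondition 2*y + 3*y = 8 or p - p - 8 < 7 must hold; in canonical form it is true.
Before p := a[1]: true
Before y := 2*y + 7: true
Then branch requires tab[p + 2] <= 11 -> (not (tab[2*tab[3] + 4] <= 11)); else branch requires true.
Before the if: tab[p + 2] <= 11 -> (not (tab[2*tab[3] + 4] <= 11))
The weakest precondition is tab[p + 2] <= 11 -> (not (tab[2*tab[3] + 4] <= 11)).
Check whether (tab[4] <= 11 -> (not (tab[2*tab[3] + 4] <= 11))) and p = -4 implies it.
Countermodel: at the initial state p = -4, tab = {[-2] = 0, [3] = 17422, [4] = 12, [34848] = -15215, elsewhere 17422}, the precondition holds but the weakest precondition fails.
Answer: invalid


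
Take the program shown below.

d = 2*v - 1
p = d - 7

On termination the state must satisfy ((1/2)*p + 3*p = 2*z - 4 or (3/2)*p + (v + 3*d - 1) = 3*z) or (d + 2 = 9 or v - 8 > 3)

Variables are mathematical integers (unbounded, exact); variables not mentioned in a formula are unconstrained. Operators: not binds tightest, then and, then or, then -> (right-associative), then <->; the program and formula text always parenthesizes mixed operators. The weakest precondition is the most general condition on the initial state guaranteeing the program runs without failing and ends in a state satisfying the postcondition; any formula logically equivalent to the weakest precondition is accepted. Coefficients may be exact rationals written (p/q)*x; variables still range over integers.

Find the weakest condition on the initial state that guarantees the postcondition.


Working backward. After the program, the postcondition ((1/2)*p + 3*p = 2*z - 4 or (3/2)*p + (v + 3*d - 1) = 3*z) or (d + 2 = 9 or v - 8 > 3) must hold; in canonical form it is (7/2)*p = 2*z - 4 or 3*d + (3/2)*p + v = 3*z + 1 or d = 7 or v > 11.
Before p := d - 7: (7/2)*d = 2*z + 41/2 or (9/2)*d + v = 3*z + 23/2 or d = 7 or v > 11
Before d := 2*v - 1: 7*v = 2*z + 24 or 10*v = 3*z + 16 or 2*v = 8 or v > 11
Answer: WP = 7*v = 2*z + 24 or 10*v = 3*z + 16 or 2*v = 8 or v > 11


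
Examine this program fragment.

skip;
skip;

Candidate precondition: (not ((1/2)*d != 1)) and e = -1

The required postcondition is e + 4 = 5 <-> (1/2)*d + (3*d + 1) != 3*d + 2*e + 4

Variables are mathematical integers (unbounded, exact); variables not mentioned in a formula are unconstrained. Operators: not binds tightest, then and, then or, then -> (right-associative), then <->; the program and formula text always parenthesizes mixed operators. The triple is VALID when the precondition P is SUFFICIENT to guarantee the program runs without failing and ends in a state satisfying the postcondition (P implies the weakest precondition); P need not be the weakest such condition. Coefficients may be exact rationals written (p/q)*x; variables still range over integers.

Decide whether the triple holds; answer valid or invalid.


Working backward. After the program, the postcondition e + 4 = 5 <-> (1/2)*d + (3*d + 1) != 3*d + 2*e + 4 must hold; in canonical form it is e = 1 <-> (1/2)*d != 2*e + 3.
Before skip: e = 1 <-> (1/2)*d != 2*e + 3
Before skip: e = 1 <-> (1/2)*d != 2*e + 3
The weakest precondition is e = 1 <-> (1/2)*d != 2*e + 3.
Check whether (not ((1/2)*d != 1)) and e = -1 implies it.
Every state satisfying the precondition satisfies the weakest precondition: the implication holds.
Answer: valid


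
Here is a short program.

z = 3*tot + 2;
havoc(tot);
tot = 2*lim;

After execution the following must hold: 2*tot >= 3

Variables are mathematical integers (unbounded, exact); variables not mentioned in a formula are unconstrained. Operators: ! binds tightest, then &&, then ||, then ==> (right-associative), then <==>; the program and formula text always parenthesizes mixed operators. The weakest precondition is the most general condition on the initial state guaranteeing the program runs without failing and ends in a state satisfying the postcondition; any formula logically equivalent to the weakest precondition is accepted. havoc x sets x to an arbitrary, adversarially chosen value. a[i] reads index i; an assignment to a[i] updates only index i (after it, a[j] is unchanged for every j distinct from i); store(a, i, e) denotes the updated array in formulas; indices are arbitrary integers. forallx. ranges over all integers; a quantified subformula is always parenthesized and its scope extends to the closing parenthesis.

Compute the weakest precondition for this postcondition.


Working backward. After the program, 2*tot >= 3 must hold.
Before tot := 2*lim: 4*lim >= 3
Before havoc tot: 4*lim >= 3
Before z := 3*tot + 2: 4*lim >= 3
Answer: WP = 4*lim >= 3


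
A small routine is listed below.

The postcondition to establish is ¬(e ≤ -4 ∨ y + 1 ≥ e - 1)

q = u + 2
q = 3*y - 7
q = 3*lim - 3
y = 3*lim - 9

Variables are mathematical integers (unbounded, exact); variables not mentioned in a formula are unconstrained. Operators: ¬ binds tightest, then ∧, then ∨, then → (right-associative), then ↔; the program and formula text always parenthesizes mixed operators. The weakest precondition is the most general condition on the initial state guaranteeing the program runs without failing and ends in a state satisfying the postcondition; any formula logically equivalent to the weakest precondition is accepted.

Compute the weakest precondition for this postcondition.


Working backward. After the program, the postcondition ¬(e ≤ -4 ∨ y + 1 ≥ e - 1) must hold; in canonical form it is ¬(e ≤ -4 ∨ y ≥ e - 2).
Before y := 3*lim - 9: ¬(e ≤ -4 ∨ 3*lim ≥ e + 7)
Before q := 3*lim - 3: ¬(e ≤ -4 ∨ 3*lim ≥ e + 7)
Before q := 3*y - 7: ¬(e ≤ -4 ∨ 3*lim ≥ e + 7)
Before q := u + 2: ¬(e ≤ -4 ∨ 3*lim ≥ e + 7)
Answer: WP = ¬(e ≤ -4 ∨ 3*lim ≥ e + 7)


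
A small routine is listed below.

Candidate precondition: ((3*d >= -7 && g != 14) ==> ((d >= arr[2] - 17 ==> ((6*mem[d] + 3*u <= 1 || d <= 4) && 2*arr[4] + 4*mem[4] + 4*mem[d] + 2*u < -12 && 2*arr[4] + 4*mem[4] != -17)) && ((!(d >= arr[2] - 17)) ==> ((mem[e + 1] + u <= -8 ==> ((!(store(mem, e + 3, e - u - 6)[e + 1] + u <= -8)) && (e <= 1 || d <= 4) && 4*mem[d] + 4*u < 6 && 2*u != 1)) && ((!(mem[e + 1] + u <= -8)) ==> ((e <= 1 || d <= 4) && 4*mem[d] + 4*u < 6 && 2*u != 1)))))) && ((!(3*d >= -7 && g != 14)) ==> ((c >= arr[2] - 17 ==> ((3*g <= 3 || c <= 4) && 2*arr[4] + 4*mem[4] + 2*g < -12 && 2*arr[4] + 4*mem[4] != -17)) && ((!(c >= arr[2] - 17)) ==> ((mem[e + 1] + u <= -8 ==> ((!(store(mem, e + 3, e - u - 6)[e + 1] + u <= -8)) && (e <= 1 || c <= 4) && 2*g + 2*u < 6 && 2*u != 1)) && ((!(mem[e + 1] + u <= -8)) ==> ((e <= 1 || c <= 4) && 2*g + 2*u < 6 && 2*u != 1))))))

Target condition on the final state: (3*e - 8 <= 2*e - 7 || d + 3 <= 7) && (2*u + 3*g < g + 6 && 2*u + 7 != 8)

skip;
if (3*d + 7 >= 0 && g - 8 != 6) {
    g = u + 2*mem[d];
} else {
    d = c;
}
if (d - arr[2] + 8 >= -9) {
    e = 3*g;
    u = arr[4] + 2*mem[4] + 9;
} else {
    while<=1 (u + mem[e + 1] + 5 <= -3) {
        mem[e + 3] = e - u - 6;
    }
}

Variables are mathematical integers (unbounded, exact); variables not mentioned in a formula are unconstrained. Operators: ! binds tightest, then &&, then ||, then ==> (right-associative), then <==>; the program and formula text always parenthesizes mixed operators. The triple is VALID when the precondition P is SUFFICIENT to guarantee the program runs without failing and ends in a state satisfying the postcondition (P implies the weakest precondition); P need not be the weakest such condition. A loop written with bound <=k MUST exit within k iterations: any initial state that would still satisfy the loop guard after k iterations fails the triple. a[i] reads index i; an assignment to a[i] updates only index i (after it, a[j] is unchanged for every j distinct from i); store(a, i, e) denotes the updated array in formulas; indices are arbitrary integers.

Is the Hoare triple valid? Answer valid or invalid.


Working backward. After the program, the postcondition (3*e - 8 <= 2*e - 7 || d + 3 <= 7) && (2*u + 3*g < g + 6 && 2*u + 7 != 8) must hold; in canonical form it is (e <= 1 || d <= 4) && 2*g + 2*u < 6 && 2*u != 1.
Then branch requires (3*g <= 1 || d <= 4) && 2*arr[4] + 4*mem[4] + 2*g < -12 && 2*arr[4] + 4*mem[4] != -17; else branch requires (mem[e + 1] + u <= -8 ==> ((!(store(mem, e + 3, e - u - 6)[e + 1] + u <= -8)) && (e <= 1 || d <= 4) && 2*g + 2*u < 6 && 2*u != 1)) && ((!(mem[e + 1] + u <= -8)) ==> ((e <= 1 || d <= 4) && 2*g + 2*u < 6 && 2*u != 1)).
Before the if: (d >= arr[2] - 17 ==> ((3*g <= 1 || d <= 4) && 2*arr[4] + 4*mem[4] + 2*g < -12 && 2*arr[4] + 4*mem[4] != -17)) && ((!(d >= arr[2] - 17)) ==> ((mem[e + 1] + u <= -8 ==> ((!(store(mem, e + 3, e - u - 6)[e + 1] + u <= -8)) && (e <= 1 || d <= 4) && 2*g + 2*u < 6 && 2*u != 1)) && ((!(mem[e + 1] + u <= -8)) ==> ((e <= 1 || d <= 4) && 2*g + 2*u < 6 && 2*u != 1))))
Then branch requires (d >= arr[2] - 17 ==> ((6*mem[d] + 3*u <= 1 || d <= 4) && 2*arr[4] + 4*mem[4] + 4*mem[d] + 2*u < -12 && 2*arr[4] + 4*mem[4] != -17)) && ((!(d >= arr[2] - 17)) ==> ((mem[e + 1] + u <= -8 ==> ((!(store(mem, e + 3, e - u - 6)[e + 1] + u <= -8)) && (e <= 1 || d <= 4) && 4*mem[d] + 4*u < 6 && 2*u != 1)) && ((!(mem[e + 1] + u <= -8)) ==> ((e <= 1 || d <= 4) && 4*mem[d] + 4*u < 6 && 2*u != 1)))); else branch requires (c >= arr[2] - 17 ==> ((3*g <= 1 || c <= 4) && 2*arr[4] + 4*mem[4] + 2*g < -12 && 2*arr[4] + 4*mem[4] != -17)) && ((!(c >= arr[2] - 17)) ==> ((mem[e + 1] + u <= -8 ==> ((!(store(mem, e + 3, e - u - 6)[e + 1] + u <= -8)) && (e <= 1 || c <= 4) && 2*g + 2*u < 6 && 2*u != 1)) && ((!(mem[e + 1] + u <= -8)) ==> ((e <= 1 || c <= 4) && 2*g + 2*u < 6 && 2*u != 1)))).
Before the if: ((3*d >= -7 && g != 14) ==> ((d >= arr[2] - 17 ==> ((6*mem[d] + 3*u <= 1 || d <= 4) && 2*arr[4] + 4*mem[4] + 4*mem[d] + 2*u < -12 && 2*arr[4] + 4*mem[4] != -17)) && ((!(d >= arr[2] - 17)) ==> ((mem[e + 1] + u <= -8 ==> ((!(store(mem, e + 3, e - u - 6)[e + 1] + u <= -8)) && (e <= 1 || d <= 4) && 4*mem[d] + 4*u < 6 && 2*u != 1)) && ((!(mem[e + 1] + u <= -8)) ==> ((e <= 1 || d <= 4) && 4*mem[d] + 4*u < 6 && 2*u != 1)))))) && ((!(3*d >= -7 && g != 14)) ==> ((c >= arr[2] - 17 ==> ((3*g <= 1 || c <= 4) && 2*arr[4] + 4*mem[4] + 2*g < -12 && 2*arr[4] + 4*mem[4] != -17)) && ((!(c >= arr[2] - 17)) ==> ((mem[e + 1] + u <= -8 ==> ((!(store(mem, e + 3, e - u - 6)[e + 1] + u <= -8)) && (e <= 1 || c <= 4) && 2*g + 2*u < 6 && 2*u != 1)) && ((!(mem[e + 1] + u <= -8)) ==> ((e <= 1 || c <= 4) && 2*g + 2*u < 6 && 2*u != 1))))))
Before skip: ((3*d >= -7 && g != 14) ==> ((d >= arr[2] - 17 ==> ((6*mem[d] + 3*u <= 1 || d <= 4) && 2*arr[4] + 4*mem[4] + 4*mem[d] + 2*u < -12 && 2*arr[4] + 4*mem[4] != -17)) && ((!(d >= arr[2] - 17)) ==> ((mem[e + 1] + u <= -8 ==> ((!(store(mem, e + 3, e - u - 6)[e + 1] + u <= -8)) && (e <= 1 || d <= 4) && 4*mem[d] + 4*u < 6 && 2*u != 1)) && ((!(mem[e + 1] + u <= -8)) ==> ((e <= 1 || d <= 4) && 4*mem[d] + 4*u < 6 && 2*u != 1)))))) && ((!(3*d >= -7 && g != 14)) ==> ((c >= arr[2] - 17 ==> ((3*g <= 1 || c <= 4) && 2*arr[4] + 4*mem[4] + 2*g < -12 && 2*arr[4] + 4*mem[4] != -17)) && ((!(c >= arr[2] - 17)) ==> ((mem[e + 1] + u <= -8 ==> ((!(store(mem, e + 3, e - u - 6)[e + 1] + u <= -8)) && (e <= 1 || c <= 4) && 2*g + 2*u < 6 && 2*u != 1)) && ((!(mem[e + 1] + u <= -8)) ==> ((e <= 1 || c <= 4) && 2*g + 2*u < 6 && 2*u != 1))))))
The weakest precondition is ((3*d >= -7 && g != 14) ==> ((d >= arr[2] - 17 ==> ((6*mem[d] + 3*u <= 1 || d <= 4) && 2*arr[4] + 4*mem[4] + 4*mem[d] + 2*u < -12 && 2*arr[4] + 4*mem[4] != -17)) && ((!(d >= arr[2] - 17)) ==> ((mem[e + 1] + u <= -8 ==> ((!(store(mem, e + 3, e - u - 6)[e + 1] + u <= -8)) && (e <= 1 || d <= 4) && 4*mem[d] + 4*u < 6 && 2*u != 1)) && ((!(mem[e + 1] + u <= -8)) ==> ((e <= 1 || d <= 4) && 4*mem[d] + 4*u < 6 && 2*u != 1)))))) && ((!(3*d >= -7 && g != 14)) ==> ((c >= arr[2] - 17 ==> ((3*g <= 1 || c <= 4) && 2*arr[4] + 4*mem[4] + 2*g < -12 && 2*arr[4] + 4*mem[4] != -17)) && ((!(c >= arr[2] - 17)) ==> ((mem[e + 1] + u <= -8 ==> ((!(store(mem, e + 3, e - u - 6)[e + 1] + u <= -8)) && (e <= 1 || c <= 4) && 2*g + 2*u < 6 && 2*u != 1)) && ((!(mem[e + 1] + u <= -8)) ==> ((e <= 1 || c <= 4) && 2*g + 2*u < 6 && 2*u != 1)))))).
Check whether ((3*d >= -7 && g != 14) ==> ((d >= arr[2] - 17 ==> ((6*mem[d] + 3*u <= 1 || d <= 4) && 2*arr[4] + 4*mem[4] + 4*mem[d] + 2*u < -12 && 2*arr[4] + 4*mem[4] != -17)) && ((!(d >= arr[2] - 17)) ==> ((mem[e + 1] + u <= -8 ==> ((!(store(mem, e + 3, e - u - 6)[e + 1] + u <= -8)) && (e <= 1 || d <= 4) && 4*mem[d] + 4*u < 6 && 2*u != 1)) && ((!(mem[e + 1] + u <= -8)) ==> ((e <= 1 || d <= 4) && 4*mem[d] + 4*u < 6 && 2*u != 1)))))) && ((!(3*d >= -7 && g != 14)) ==> ((c >= arr[2] - 17 ==> ((3*g <= 3 || c <= 4) && 2*arr[4] + 4*mem[4] + 2*g < -12 && 2*arr[4] + 4*mem[4] != -17)) && ((!(c >= arr[2] - 17)) ==> ((mem[e + 1] + u <= -8 ==> ((!(store(mem, e + 3, e - u - 6)[e + 1] + u <= -8)) && (e <= 1 || c <= 4) && 2*g + 2*u < 6 && 2*u != 1)) && ((!(mem[e + 1] + u <= -8)) ==> ((e <= 1 || c <= 4) && 2*g + 2*u < 6 && 2*u != 1)))))) implies it.
Countermodel: at the initial state arr = {[-3] = 30430, [1] = 30430, [2] = 0, [3] = 30430, [4] = 30430, elsewhere 30430}, c = 5, d = -3, e = 0, g = 1, mem = {[-3] = -15219, [1] = -15219, [2] = -15219, [3] = -15219, [4] = -15219, elsewhere -15219}, u = 0, the precondition holds but the weakest precondition fails.
Answer: invalid
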